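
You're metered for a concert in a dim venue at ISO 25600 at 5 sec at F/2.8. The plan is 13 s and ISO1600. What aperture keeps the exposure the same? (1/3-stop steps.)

Shutter speed: 5 → 6 → 8 → 10 → 13 — 1 1/3 stops slower (brighter).
ISO: 25600 → 20000 → 16000 → 12800 → 10000 → 8000 → 6400 → 5000 → 4000 → 3200 → 2500 → 2000 → 1600 — 4 stops lower (darker).
Net change so far: 2 2/3 stops darker. Offset with the aperture: f/2.8 → f/2.5 → f/2.2 → f/2 → f/1.8 → f/1.6 → f/1.4 → f/1.2 → f/1.1.

f/1.1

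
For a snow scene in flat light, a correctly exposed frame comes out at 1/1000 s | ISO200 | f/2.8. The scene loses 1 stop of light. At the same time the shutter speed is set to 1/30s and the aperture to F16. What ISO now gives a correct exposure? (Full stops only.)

Scene light: 1 stop darker.
Shutter speed: 1/1000 → 1/500 → 1/250 → 1/125 → 1/60 → 1/30 — 5 stops longer (brighter).
Aperture: f/2.8 → f/4 → f/5.6 → f/8 → f/11 → f/16 — 5 stops narrower (darker).
Net so far: 1 stop darker. ISO: 200 → 400.

ISO 400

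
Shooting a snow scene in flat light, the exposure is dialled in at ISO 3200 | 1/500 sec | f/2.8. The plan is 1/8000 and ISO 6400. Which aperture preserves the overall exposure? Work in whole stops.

f/1.0

Shutter speed: 1/500 → 1/1000 → 1/2000 → 1/4000 → 1/8000 — 4 stops faster (darker).
ISO: 3200 → 6400 — 1 stop raised (brighter).
Net change so far: 3 stops darker. Offset with the aperture: f/2.8 → f/2 → f/1.4 → f/1.0.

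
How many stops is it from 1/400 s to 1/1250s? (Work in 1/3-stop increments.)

1 2/3 stops

1/400 → 1/500 → 1/640 → 1/800 → 1/1000 → 1/1250 — count the steps: 5 third-stops = 1 2/3 stops.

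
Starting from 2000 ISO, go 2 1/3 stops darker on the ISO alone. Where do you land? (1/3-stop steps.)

ISO: 2000 → 1600 → 1250 → 1000 → 800 → 640 → 500 → 400 — 2 1/3 stops dropped (darker).

ISO 400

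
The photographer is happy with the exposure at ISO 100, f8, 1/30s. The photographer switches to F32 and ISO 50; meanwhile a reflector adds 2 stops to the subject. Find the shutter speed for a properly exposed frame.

1/4s

Scene light: 2 stops brighter.
Aperture: f/8 → f/11 → f/16 → f/22 → f/32 — 4 stops stopped down (darker).
ISO: 100 → 50 — 1 stop lower (darker).
Net so far: 3 stops darker. Shutter speed: 1/30 → 1/15 → 1/8 → 1/4.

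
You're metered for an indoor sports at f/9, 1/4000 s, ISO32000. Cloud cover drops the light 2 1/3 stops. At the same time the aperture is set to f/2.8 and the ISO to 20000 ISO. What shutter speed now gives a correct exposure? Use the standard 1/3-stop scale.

Scene light: 2 1/3 stops darker.
Aperture: f/9 → f/8 → f/7.1 → f/6.3 → f/5.6 → f/5 → f/4.5 → f/4 → f/3.5 → f/3.2 → f/2.8 — 3 1/3 stops opened up (brighter).
ISO: 32000 → 25600 → 20000 — 2/3 stop lower (darker).
Net so far: 1/3 stop brighter. Shutter speed: 1/4000 → 1/5000.

1/5000s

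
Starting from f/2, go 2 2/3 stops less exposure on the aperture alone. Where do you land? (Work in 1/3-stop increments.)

Aperture: f/2 → f/2.2 → f/2.5 → f/2.8 → f/3.2 → f/3.5 → f/4 → f/4.5 → f/5 — 2 2/3 stops narrower (darker).

f/5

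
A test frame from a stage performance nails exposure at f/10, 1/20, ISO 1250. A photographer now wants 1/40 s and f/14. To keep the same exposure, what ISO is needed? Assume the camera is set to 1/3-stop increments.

ISO 5000

Shutter speed: 1/20 → 1/25 → 1/30 → 1/40 — 1 stop faster (darker).
Aperture: f/10 → f/11 → f/13 → f/14 — 1 stop narrower (darker).
Net change so far: 2 stops darker. Offset with the ISO: 1250 → 1600 → 2000 → 2500 → 3200 → 4000 → 5000.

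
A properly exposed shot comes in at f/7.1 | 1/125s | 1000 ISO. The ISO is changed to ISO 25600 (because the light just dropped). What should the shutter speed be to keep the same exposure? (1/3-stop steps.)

1/3200s

ISO: 1000 → 1250 → 1600 → 2000 → 2500 → 3200 → 4000 → 5000 → 6400 → 8000 → 10000 → 12800 → 16000 → 20000 → 25600 — 4 2/3 stops raised (brighter).
Need 4 2/3 stops darker from the shutter speed: 1/125 → 1/160 → 1/200 → 1/250 → 1/320 → 1/400 → 1/500 → 1/640 → 1/800 → 1/1000 → 1/1250 → 1/1600 → 1/2000 → 1/2500 → 1/3200.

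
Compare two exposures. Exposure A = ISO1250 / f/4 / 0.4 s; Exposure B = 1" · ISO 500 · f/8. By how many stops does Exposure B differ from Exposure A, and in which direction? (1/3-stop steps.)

Aperture: f/4 → f/4.5 → f/5 → f/5.6 → f/6.3 → f/7.1 → f/8 — 2 stops stopped down (darker).
Shutter speed: 0.4 → 0.5 → 0.6 → 0.8 → 1 — 1 1/3 stops slower (brighter).
ISO: 1250 → 1000 → 800 → 640 → 500 — 1 1/3 stops dropped (darker).
Net: −2 +1 1/3 −1 1/3 = −2 stops.

2 stops darker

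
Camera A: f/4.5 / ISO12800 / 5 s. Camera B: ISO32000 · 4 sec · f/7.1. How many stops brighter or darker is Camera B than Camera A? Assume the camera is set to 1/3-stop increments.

1/3 stop darker

Aperture: f/4.5 → f/5 → f/5.6 → f/6.3 → f/7.1 — 1 1/3 stops smaller aperture (darker).
Shutter speed: 5 → 4 — 1/3 stop faster (darker).
ISO: 12800 → 16000 → 20000 → 25600 → 32000 — 1 1/3 stops higher (brighter).
Net: −1 1/3 −1/3 +1 1/3 = −1/3 stops.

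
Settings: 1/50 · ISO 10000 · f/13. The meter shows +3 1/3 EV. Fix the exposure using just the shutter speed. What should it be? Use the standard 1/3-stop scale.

1/500s

Overexposed by 3 1/3 stops → need 3 1/3 stops darker.
Shutter speed: 1/50 → 1/60 → 1/80 → 1/100 → 1/125 → 1/160 → 1/200 → 1/250 → 1/320 → 1/400 → 1/500.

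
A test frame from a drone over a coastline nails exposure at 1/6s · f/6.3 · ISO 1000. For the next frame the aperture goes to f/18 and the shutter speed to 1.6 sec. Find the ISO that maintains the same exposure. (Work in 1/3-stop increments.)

Aperture: f/6.3 → f/7.1 → f/8 → f/9 → f/10 → f/11 → f/13 → f/14 → f/16 → f/18 — 3 stops smaller aperture (darker).
Shutter speed: 1/6 → 1/5 → 1/4 → 0.3 → 0.4 → 0.5 → 0.6 → 0.8 → 1 → 1.3 → 1.6 — 3 1/3 stops slower (brighter).
Net change so far: 1/3 stop brighter. Offset with the ISO: 1000 → 800.

ISO 800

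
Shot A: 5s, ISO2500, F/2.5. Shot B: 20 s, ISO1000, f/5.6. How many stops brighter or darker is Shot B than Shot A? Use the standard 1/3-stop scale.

Aperture: f/2.5 → f/2.8 → f/3.2 → f/3.5 → f/4 → f/4.5 → f/5 → f/5.6 — 2 1/3 stops smaller aperture (darker).
Shutter speed: 5 → 6 → 8 → 10 → 13 → 15 → 20 — 2 stops slower (brighter).
ISO: 2500 → 2000 → 1600 → 1250 → 1000 — 1 1/3 stops dropped (darker).
Net: −2 1/3 +2 −1 1/3 = −1 2/3 stops.

1 2/3 stops darker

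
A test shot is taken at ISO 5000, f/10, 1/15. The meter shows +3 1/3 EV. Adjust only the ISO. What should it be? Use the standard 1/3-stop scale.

ISO 500

Overexposed by 3 1/3 stops → need 3 1/3 stops darker.
ISO: 5000 → 4000 → 3200 → 2500 → 2000 → 1600 → 1250 → 1000 → 800 → 640 → 500.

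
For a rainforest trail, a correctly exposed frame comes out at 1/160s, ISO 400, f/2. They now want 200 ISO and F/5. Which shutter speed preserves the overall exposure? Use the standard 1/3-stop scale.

ISO: 400 → 320 → 250 → 200 — 1 stop dropped (darker).
Aperture: f/2 → f/2.2 → f/2.5 → f/2.8 → f/3.2 → f/3.5 → f/4 → f/4.5 → f/5 — 2 2/3 stops stopped down (darker).
Net change so far: 3 2/3 stops darker. Offset with the shutter speed: 1/160 → 1/125 → 1/100 → 1/80 → 1/60 → 1/50 → 1/40 → 1/30 → 1/25 → 1/20 → 1/15 → 1/13.

1/13s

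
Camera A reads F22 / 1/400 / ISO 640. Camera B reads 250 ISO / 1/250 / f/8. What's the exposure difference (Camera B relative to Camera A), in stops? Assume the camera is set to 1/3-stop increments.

2 1/3 stops brighter

Aperture: f/22 → f/20 → f/18 → f/16 → f/14 → f/13 → f/11 → f/10 → f/9 → f/8 — 3 stops opened up (brighter).
Shutter speed: 1/400 → 1/320 → 1/250 — 2/3 stop slower (brighter).
ISO: 640 → 500 → 400 → 320 → 250 — 1 1/3 stops dropped (darker).
Net: +3 +2/3 −1 1/3 = +2 1/3 stops.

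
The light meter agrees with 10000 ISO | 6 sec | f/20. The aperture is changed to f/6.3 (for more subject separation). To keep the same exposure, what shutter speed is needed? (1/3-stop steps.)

Aperture: f/20 → f/18 → f/16 → f/14 → f/13 → f/11 → f/10 → f/9 → f/8 → f/7.1 → f/6.3 — 3 1/3 stops opened up (brighter).
Need 3 1/3 stops darker from the shutter speed: 6 → 5 → 4 → 3.2 → 2.5 → 2 → 1.6 → 1.3 → 1 → 0.8 → 0.6.

0.6 s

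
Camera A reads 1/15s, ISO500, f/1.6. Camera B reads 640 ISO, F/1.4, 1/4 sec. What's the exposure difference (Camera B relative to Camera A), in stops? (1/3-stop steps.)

Aperture: f/1.6 → f/1.4 — 1/3 stop larger aperture (brighter).
Shutter speed: 1/15 → 1/13 → 1/10 → 1/8 → 1/6 → 1/5 → 1/4 — 2 stops longer (brighter).
ISO: 500 → 640 — 1/3 stop higher (brighter).
Net: +1/3 +2 +1/3 = +2 2/3 stops.

2 2/3 stops brighter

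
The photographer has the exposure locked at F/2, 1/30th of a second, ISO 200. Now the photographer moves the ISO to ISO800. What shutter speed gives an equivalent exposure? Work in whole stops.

1/125s

ISO: 200 → 400 → 800 — 2 stops raised (brighter).
Need 2 stops darker from the shutter speed: 1/30 → 1/60 → 1/125.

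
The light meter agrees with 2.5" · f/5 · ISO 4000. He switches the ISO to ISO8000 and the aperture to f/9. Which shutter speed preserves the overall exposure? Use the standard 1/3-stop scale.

ISO: 4000 → 5000 → 6400 → 8000 — 1 stop raised (brighter).
Aperture: f/5 → f/5.6 → f/6.3 → f/7.1 → f/8 → f/9 — 1 2/3 stops stopped down (darker).
Net change so far: 2/3 stop darker. Offset with the shutter speed: 2.5 → 3.2 → 4.

4 s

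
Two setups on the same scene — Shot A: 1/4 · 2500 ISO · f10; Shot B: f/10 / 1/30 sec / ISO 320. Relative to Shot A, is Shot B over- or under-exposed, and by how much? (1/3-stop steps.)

6 stops darker

Aperture: unchanged.
Shutter speed: 1/4 → 1/5 → 1/6 → 1/8 → 1/10 → 1/13 → 1/15 → 1/20 → 1/25 → 1/30 — 3 stops shorter (darker).
ISO: 2500 → 2000 → 1600 → 1250 → 1000 → 800 → 640 → 500 → 400 → 320 — 3 stops dropped (darker).
Net: −3 −3 = −6 stops.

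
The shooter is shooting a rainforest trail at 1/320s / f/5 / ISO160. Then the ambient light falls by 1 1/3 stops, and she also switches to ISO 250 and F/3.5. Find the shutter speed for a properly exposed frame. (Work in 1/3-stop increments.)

Scene light: 1 1/3 stops darker.
ISO: 160 → 200 → 250 — 2/3 stop raised (brighter).
Aperture: f/5 → f/4.5 → f/4 → f/3.5 — 1 stop larger aperture (brighter).
Net so far: 1/3 stop brighter. Shutter speed: 1/320 → 1/400.

1/400s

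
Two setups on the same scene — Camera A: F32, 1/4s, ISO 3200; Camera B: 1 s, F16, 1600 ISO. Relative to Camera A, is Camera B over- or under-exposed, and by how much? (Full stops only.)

3 stops brighter

Aperture: f/32 → f/22 → f/16 — 2 stops larger aperture (brighter).
Shutter speed: 1/4 → 1/2 → 1 — 2 stops longer (brighter).
ISO: 3200 → 1600 — 1 stop dropped (darker).
Net: +2 +2 −1 = +3 stops.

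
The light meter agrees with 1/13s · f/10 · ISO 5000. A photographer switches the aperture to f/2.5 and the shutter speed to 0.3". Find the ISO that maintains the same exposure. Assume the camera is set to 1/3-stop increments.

ISO 80

Aperture: f/10 → f/9 → f/8 → f/7.1 → f/6.3 → f/5.6 → f/5 → f/4.5 → f/4 → f/3.5 → f/3.2 → f/2.8 → f/2.5 — 4 stops larger aperture (brighter).
Shutter speed: 1/13 → 1/10 → 1/8 → 1/6 → 1/5 → 1/4 → 0.3 — 2 stops longer (brighter).
Net change so far: 6 stops brighter. Offset with the ISO: 5000 → 4000 → 3200 → 2500 → 2000 → 1600 → 1250 → 1000 → 800 → 640 → 500 → 400 → 320 → 250 → 200 → 160 → 125 → 100 → 80.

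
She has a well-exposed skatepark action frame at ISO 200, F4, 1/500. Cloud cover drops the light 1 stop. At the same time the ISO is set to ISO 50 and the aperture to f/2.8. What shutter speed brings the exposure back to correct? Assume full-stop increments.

1/125s

Scene light: 1 stop darker.
ISO: 200 → 100 → 50 — 2 stops lower (darker).
Aperture: f/4 → f/2.8 — 1 stop opened up (brighter).
Net so far: 2 stops darker. Shutter speed: 1/500 → 1/250 → 1/125.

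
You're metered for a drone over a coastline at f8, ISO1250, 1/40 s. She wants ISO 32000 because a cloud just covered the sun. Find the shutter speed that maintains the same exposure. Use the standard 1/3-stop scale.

ISO: 1250 → 1600 → 2000 → 2500 → 3200 → 4000 → 5000 → 6400 → 8000 → 10000 → 12800 → 16000 → 20000 → 25600 → 32000 — 4 2/3 stops raised (brighter).
Need 4 2/3 stops darker from the shutter speed: 1/40 → 1/50 → 1/60 → 1/80 → 1/100 → 1/125 → 1/160 → 1/200 → 1/250 → 1/320 → 1/400 → 1/500 → 1/640 → 1/800 → 1/1000.

1/1000s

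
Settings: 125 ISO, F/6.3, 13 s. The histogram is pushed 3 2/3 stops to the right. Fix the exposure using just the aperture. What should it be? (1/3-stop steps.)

f/22

Overexposed by 3 2/3 stops → need 3 2/3 stops darker.
Aperture: f/6.3 → f/7.1 → f/8 → f/9 → f/10 → f/11 → f/13 → f/14 → f/16 → f/18 → f/20 → f/22.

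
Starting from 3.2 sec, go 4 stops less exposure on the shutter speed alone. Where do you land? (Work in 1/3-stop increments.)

1/5s

Shutter speed: 3.2 → 2.5 → 2 → 1.6 → 1.3 → 1 → 0.8 → 0.6 → 0.5 → 0.4 → 0.3 → 1/4 → 1/5 — 4 stops shorter (darker).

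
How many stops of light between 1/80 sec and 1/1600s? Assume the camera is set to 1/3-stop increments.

1/80 → 1/100 → 1/125 → 1/160 → 1/200 → 1/250 → 1/320 → 1/400 → 1/500 → 1/640 → 1/800 → 1/1000 → 1/1250 → 1/1600 — count the steps: 13 third-stops = 4 1/3 stops.

4 1/3 stops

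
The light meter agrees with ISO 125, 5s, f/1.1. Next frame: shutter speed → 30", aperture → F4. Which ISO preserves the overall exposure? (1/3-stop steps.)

Shutter speed: 5 → 6 → 8 → 10 → 13 → 15 → 20 → 25 → 30 — 2 2/3 stops longer (brighter).
Aperture: f/1.1 → f/1.2 → f/1.4 → f/1.6 → f/1.8 → f/2 → f/2.2 → f/2.5 → f/2.8 → f/3.2 → f/3.5 → f/4 — 3 2/3 stops smaller aperture (darker).
Net change so far: 1 stop darker. Offset with the ISO: 125 → 160 → 200 → 250.

ISO 250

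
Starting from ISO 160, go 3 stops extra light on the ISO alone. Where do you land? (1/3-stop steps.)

ISO: 160 → 200 → 250 → 320 → 400 → 500 → 640 → 800 → 1000 → 1250 — 3 stops higher (brighter).

ISO 1250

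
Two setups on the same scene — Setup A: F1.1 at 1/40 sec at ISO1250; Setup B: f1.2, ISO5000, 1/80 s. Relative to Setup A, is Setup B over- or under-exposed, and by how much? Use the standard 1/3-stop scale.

Aperture: f/1.1 → f/1.2 — 1/3 stop stopped down (darker).
Shutter speed: 1/40 → 1/50 → 1/60 → 1/80 — 1 stop faster (darker).
ISO: 1250 → 1600 → 2000 → 2500 → 3200 → 4000 → 5000 — 2 stops raised (brighter).
Net: −1/3 −1 +2 = +2/3 stops.

2/3 stop brighter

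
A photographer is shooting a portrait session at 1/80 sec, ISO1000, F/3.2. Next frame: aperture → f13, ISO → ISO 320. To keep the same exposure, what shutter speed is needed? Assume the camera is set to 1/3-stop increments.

Aperture: f/3.2 → f/3.5 → f/4 → f/4.5 → f/5 → f/5.6 → f/6.3 → f/7.1 → f/8 → f/9 → f/10 → f/11 → f/13 — 4 stops stopped down (darker).
ISO: 1000 → 800 → 640 → 500 → 400 → 320 — 1 2/3 stops dropped (darker).
Net change so far: 5 2/3 stops darker. Offset with the shutter speed: 1/80 → 1/60 → 1/50 → 1/40 → 1/30 → 1/25 → 1/20 → 1/15 → 1/13 → 1/10 → 1/8 → 1/6 → 1/5 → 1/4 → 0.3 → 0.4 → 0.5 → 0.6.

0.6 s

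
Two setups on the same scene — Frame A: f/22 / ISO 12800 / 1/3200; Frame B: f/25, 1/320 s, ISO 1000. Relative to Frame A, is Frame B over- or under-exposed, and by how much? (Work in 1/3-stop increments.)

Aperture: f/22 → f/25 — 1/3 stop narrower (darker).
Shutter speed: 1/3200 → 1/2500 → 1/2000 → 1/1600 → 1/1250 → 1/1000 → 1/800 → 1/640 → 1/500 → 1/400 → 1/320 — 3 1/3 stops slower (brighter).
ISO: 12800 → 10000 → 8000 → 6400 → 5000 → 4000 → 3200 → 2500 → 2000 → 1600 → 1250 → 1000 — 3 2/3 stops dropped (darker).
Net: −1/3 +3 1/3 −3 2/3 = −2/3 stops.

2/3 stop darker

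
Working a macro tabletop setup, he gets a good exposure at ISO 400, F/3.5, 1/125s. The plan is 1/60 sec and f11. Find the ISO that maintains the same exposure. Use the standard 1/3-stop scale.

ISO 2000

Shutter speed: 1/125 → 1/100 → 1/80 → 1/60 — 1 stop longer (brighter).
Aperture: f/3.5 → f/4 → f/4.5 → f/5 → f/5.6 → f/6.3 → f/7.1 → f/8 → f/9 → f/10 → f/11 — 3 1/3 stops stopped down (darker).
Net change so far: 2 1/3 stops darker. Offset with the ISO: 400 → 500 → 640 → 800 → 1000 → 1250 → 1600 → 2000.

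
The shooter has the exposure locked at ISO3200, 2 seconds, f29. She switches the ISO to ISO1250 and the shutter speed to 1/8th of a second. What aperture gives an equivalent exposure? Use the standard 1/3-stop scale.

ISO: 3200 → 2500 → 2000 → 1600 → 1250 — 1 1/3 stops lower (darker).
Shutter speed: 2 → 1.6 → 1.3 → 1 → 0.8 → 0.6 → 0.5 → 0.4 → 0.3 → 1/4 → 1/5 → 1/6 → 1/8 — 4 stops shorter (darker).
Net change so far: 5 1/3 stops darker. Offset with the aperture: f/29 → f/25 → f/22 → f/20 → f/18 → f/16 → f/14 → f/13 → f/11 → f/10 → f/9 → f/8 → f/7.1 → f/6.3 → f/5.6 → f/5 → f/4.5.

f/4.5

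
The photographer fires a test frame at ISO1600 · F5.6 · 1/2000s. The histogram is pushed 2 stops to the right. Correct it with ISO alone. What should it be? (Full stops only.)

ISO 400

Overexposed by 2 stops → need 2 stops darker.
ISO: 1600 → 800 → 400.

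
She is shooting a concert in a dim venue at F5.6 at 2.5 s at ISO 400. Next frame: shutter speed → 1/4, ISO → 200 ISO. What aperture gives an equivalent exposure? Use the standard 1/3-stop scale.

Shutter speed: 2.5 → 2 → 1.6 → 1.3 → 1 → 0.8 → 0.6 → 0.5 → 0.4 → 0.3 → 1/4 — 3 1/3 stops shorter (darker).
ISO: 400 → 320 → 250 → 200 — 1 stop dropped (darker).
Net change so far: 4 1/3 stops darker. Offset with the aperture: f/5.6 → f/5 → f/4.5 → f/4 → f/3.5 → f/3.2 → f/2.8 → f/2.5 → f/2.2 → f/2 → f/1.8 → f/1.6 → f/1.4 → f/1.2.

f/1.2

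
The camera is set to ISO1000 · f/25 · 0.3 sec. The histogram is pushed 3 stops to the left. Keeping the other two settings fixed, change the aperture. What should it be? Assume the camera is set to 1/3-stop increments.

Underexposed by 3 stops → need 3 stops brighter.
Aperture: f/25 → f/22 → f/20 → f/18 → f/16 → f/14 → f/13 → f/11 → f/10 → f/9.

f/9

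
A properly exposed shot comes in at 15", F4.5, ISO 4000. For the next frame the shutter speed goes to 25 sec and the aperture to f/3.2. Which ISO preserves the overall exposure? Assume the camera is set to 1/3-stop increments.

Shutter speed: 15 → 20 → 25 — 2/3 stop slower (brighter).
Aperture: f/4.5 → f/4 → f/3.5 → f/3.2 — 1 stop larger aperture (brighter).
Net change so far: 1 2/3 stops brighter. Offset with the ISO: 4000 → 3200 → 2500 → 2000 → 1600 → 1250.

ISO 1250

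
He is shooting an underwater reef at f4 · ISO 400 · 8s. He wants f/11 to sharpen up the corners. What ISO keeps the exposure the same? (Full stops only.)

ISO 3200

Aperture: f/4 → f/5.6 → f/8 → f/11 — 3 stops narrower (darker).
Need 3 stops brighter from the ISO: 400 → 800 → 1600 → 3200.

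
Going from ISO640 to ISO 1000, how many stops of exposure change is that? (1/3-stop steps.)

640 → 800 → 1000 — count the steps: 2 third-stops = 2/3 stop.

2/3 stop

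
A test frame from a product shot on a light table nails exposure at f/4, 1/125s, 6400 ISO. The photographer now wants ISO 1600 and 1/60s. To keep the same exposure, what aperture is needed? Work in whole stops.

ISO: 6400 → 3200 → 1600 — 2 stops lower (darker).
Shutter speed: 1/125 → 1/60 — 1 stop slower (brighter).
Net change so far: 1 stop darker. Offset with the aperture: f/4 → f/2.8.

f/2.8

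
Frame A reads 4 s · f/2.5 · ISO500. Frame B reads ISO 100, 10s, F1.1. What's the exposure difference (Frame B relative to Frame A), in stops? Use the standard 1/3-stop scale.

1 1/3 stops brighter

Aperture: f/2.5 → f/2.2 → f/2 → f/1.8 → f/1.6 → f/1.4 → f/1.2 → f/1.1 — 2 1/3 stops larger aperture (brighter).
Shutter speed: 4 → 5 → 6 → 8 → 10 — 1 1/3 stops longer (brighter).
ISO: 500 → 400 → 320 → 250 → 200 → 160 → 125 → 100 — 2 1/3 stops lower (darker).
Net: +2 1/3 +1 1/3 −2 1/3 = +1 1/3 stops.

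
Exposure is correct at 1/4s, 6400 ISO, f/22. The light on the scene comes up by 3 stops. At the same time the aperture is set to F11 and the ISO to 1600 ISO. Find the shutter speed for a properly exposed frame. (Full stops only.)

Scene light: 3 stops brighter.
Aperture: f/22 → f/16 → f/11 — 2 stops wider (brighter).
ISO: 6400 → 3200 → 1600 — 2 stops dropped (darker).
Net so far: 3 stops brighter. Shutter speed: 1/4 → 1/8 → 1/15 → 1/30.

1/30s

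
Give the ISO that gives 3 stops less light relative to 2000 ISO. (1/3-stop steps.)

ISO 250

ISO: 2000 → 1600 → 1250 → 1000 → 800 → 640 → 500 → 400 → 320 → 250 — 3 stops dropped (darker).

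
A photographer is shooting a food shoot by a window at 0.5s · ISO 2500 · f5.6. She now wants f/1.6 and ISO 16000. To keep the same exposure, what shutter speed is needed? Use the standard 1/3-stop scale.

1/160s

Aperture: f/5.6 → f/5 → f/4.5 → f/4 → f/3.5 → f/3.2 → f/2.8 → f/2.5 → f/2.2 → f/2 → f/1.8 → f/1.6 — 3 2/3 stops opened up (brighter).
ISO: 2500 → 3200 → 4000 → 5000 → 6400 → 8000 → 10000 → 12800 → 16000 — 2 2/3 stops raised (brighter).
Net change so far: 6 1/3 stops brighter. Offset with the shutter speed: 0.5 → 0.4 → 0.3 → 1/4 → 1/5 → 1/6 → 1/8 → 1/10 → 1/13 → 1/15 → 1/20 → 1/25 → 1/30 → 1/40 → 1/50 → 1/60 → 1/80 → 1/100 → 1/125 → 1/160.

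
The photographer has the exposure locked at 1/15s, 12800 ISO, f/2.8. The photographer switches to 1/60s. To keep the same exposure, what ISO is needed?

Shutter speed: 1/15 → 1/30 → 1/60 — 2 stops shorter (darker).
Need 2 stops brighter from the ISO: 12800 → 25600 → 51200.

ISO 51200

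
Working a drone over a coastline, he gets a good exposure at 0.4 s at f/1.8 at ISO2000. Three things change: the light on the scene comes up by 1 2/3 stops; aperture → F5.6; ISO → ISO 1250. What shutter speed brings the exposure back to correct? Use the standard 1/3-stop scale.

2 s

Scene light: 1 2/3 stops brighter.
Aperture: f/1.8 → f/2 → f/2.2 → f/2.5 → f/2.8 → f/3.2 → f/3.5 → f/4 → f/4.5 → f/5 → f/5.6 — 3 1/3 stops stopped down (darker).
ISO: 2000 → 1600 → 1250 — 2/3 stop lower (darker).
Net so far: 2 1/3 stops darker. Shutter speed: 0.4 → 0.5 → 0.6 → 0.8 → 1 → 1.3 → 1.6 → 2.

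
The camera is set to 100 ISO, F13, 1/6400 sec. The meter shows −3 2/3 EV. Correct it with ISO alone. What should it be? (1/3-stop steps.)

ISO 1250

Underexposed by 3 2/3 stops → need 3 2/3 stops brighter.
ISO: 100 → 125 → 160 → 200 → 250 → 320 → 400 → 500 → 640 → 800 → 1000 → 1250.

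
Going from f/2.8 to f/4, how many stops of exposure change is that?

f/2.8 → f/4 — count the steps: 1 stop.

1 stop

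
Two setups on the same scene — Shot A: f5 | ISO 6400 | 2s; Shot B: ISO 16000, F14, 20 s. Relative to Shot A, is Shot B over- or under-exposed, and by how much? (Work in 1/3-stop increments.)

Aperture: f/5 → f/5.6 → f/6.3 → f/7.1 → f/8 → f/9 → f/10 → f/11 → f/13 → f/14 — 3 stops narrower (darker).
Shutter speed: 2 → 2.5 → 3.2 → 4 → 5 → 6 → 8 → 10 → 13 → 15 → 20 — 3 1/3 stops longer (brighter).
ISO: 6400 → 8000 → 10000 → 12800 → 16000 — 1 1/3 stops raised (brighter).
Net: −3 +3 1/3 +1 1/3 = +1 2/3 stops.

1 2/3 stops brighter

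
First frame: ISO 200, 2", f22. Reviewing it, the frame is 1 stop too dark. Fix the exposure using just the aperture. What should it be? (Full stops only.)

Underexposed by 1 stop → need 1 stop brighter.
Aperture: f/22 → f/16.

f/16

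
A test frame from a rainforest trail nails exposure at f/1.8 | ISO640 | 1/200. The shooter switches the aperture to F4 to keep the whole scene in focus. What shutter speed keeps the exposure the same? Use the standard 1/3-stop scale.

1/40s

Aperture: f/1.8 → f/2 → f/2.2 → f/2.5 → f/2.8 → f/3.2 → f/3.5 → f/4 — 2 1/3 stops smaller aperture (darker).
Need 2 1/3 stops brighter from the shutter speed: 1/200 → 1/160 → 1/125 → 1/100 → 1/80 → 1/60 → 1/50 → 1/40.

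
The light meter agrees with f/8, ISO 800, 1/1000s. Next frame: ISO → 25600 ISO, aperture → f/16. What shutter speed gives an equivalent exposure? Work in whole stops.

1/8000s

ISO: 800 → 1600 → 3200 → 6400 → 12800 → 25600 — 5 stops higher (brighter).
Aperture: f/8 → f/11 → f/16 — 2 stops narrower (darker).
Net change so far: 3 stops brighter. Offset with the shutter speed: 1/1000 → 1/2000 → 1/4000 → 1/8000.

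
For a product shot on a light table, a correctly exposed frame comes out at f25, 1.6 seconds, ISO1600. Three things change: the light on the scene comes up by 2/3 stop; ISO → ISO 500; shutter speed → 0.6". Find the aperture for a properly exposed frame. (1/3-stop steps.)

f/11

Scene light: 2/3 stop brighter.
ISO: 1600 → 1250 → 1000 → 800 → 640 → 500 — 1 2/3 stops dropped (darker).
Shutter speed: 1.6 → 1.3 → 1 → 0.8 → 0.6 — 1 1/3 stops faster (darker).
Net so far: 2 1/3 stops darker. Aperture: f/25 → f/22 → f/20 → f/18 → f/16 → f/14 → f/13 → f/11.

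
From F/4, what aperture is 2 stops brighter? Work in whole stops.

Aperture: f/4 → f/2.8 → f/2 — 2 stops larger aperture (brighter).

f/2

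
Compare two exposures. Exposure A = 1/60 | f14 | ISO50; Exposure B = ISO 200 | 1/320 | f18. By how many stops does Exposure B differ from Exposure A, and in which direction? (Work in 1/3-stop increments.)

Aperture: f/14 → f/16 → f/18 — 2/3 stop narrower (darker).
Shutter speed: 1/60 → 1/80 → 1/100 → 1/125 → 1/160 → 1/200 → 1/250 → 1/320 — 2 1/3 stops faster (darker).
ISO: 50 → 64 → 80 → 100 → 125 → 160 → 200 — 2 stops higher (brighter).
Net: −2/3 −2 1/3 +2 = −1 stop.

1 stop darker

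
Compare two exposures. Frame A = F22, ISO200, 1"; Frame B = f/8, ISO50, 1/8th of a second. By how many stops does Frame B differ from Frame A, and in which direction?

2 stops darker

Aperture: f/22 → f/16 → f/11 → f/8 — 3 stops larger aperture (brighter).
Shutter speed: 1 → 1/2 → 1/4 → 1/8 — 3 stops shorter (darker).
ISO: 200 → 100 → 50 — 2 stops lower (darker).
Net: +3 −3 −2 = −2 stops.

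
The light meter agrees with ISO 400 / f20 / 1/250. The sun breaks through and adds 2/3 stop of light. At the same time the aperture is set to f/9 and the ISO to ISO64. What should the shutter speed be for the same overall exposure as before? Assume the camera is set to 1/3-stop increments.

1/320s

Scene light: 2/3 stop brighter.
Aperture: f/20 → f/18 → f/16 → f/14 → f/13 → f/11 → f/10 → f/9 — 2 1/3 stops wider (brighter).
ISO: 400 → 320 → 250 → 200 → 160 → 125 → 100 → 80 → 64 — 2 2/3 stops lower (darker).
Net so far: 1/3 stop brighter. Shutter speed: 1/250 → 1/320.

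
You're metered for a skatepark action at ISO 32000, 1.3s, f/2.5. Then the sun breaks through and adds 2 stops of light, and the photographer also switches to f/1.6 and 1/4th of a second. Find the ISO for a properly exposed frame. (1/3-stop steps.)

ISO 16000

Scene light: 2 stops brighter.
Aperture: f/2.5 → f/2.2 → f/2 → f/1.8 → f/1.6 — 1 1/3 stops larger aperture (brighter).
Shutter speed: 1.3 → 1 → 0.8 → 0.6 → 0.5 → 0.4 → 0.3 → 1/4 — 2 1/3 stops shorter (darker).
Net so far: 1 stop brighter. ISO: 32000 → 25600 → 20000 → 16000.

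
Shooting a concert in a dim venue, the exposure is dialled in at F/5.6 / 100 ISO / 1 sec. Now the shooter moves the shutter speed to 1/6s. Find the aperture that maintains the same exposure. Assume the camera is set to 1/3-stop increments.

f/2.2

Shutter speed: 1 → 0.8 → 0.6 → 0.5 → 0.4 → 0.3 → 1/4 → 1/5 → 1/6 — 2 2/3 stops faster (darker).
Need 2 2/3 stops brighter from the aperture: f/5.6 → f/5 → f/4.5 → f/4 → f/3.5 → f/3.2 → f/2.8 → f/2.5 → f/2.2.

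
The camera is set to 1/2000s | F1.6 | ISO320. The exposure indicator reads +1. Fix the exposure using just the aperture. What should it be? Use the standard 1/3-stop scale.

f/2.2

Overexposed by 1 stop → need 1 stop darker.
Aperture: f/1.6 → f/1.8 → f/2 → f/2.2.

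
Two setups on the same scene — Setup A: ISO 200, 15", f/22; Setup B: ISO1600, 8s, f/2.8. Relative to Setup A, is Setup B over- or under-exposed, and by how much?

8 stops brighter

Aperture: f/22 → f/16 → f/11 → f/8 → f/5.6 → f/4 → f/2.8 — 6 stops wider (brighter).
Shutter speed: 15 → 8 — 1 stop shorter (darker).
ISO: 200 → 400 → 800 → 1600 — 3 stops raised (brighter).
Net: +6 −1 +3 = +8 stops.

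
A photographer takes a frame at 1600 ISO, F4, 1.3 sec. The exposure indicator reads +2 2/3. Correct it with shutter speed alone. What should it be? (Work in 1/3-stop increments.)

1/5s

Overexposed by 2 2/3 stops → need 2 2/3 stops darker.
Shutter speed: 1.3 → 1 → 0.8 → 0.6 → 0.5 → 0.4 → 0.3 → 1/4 → 1/5.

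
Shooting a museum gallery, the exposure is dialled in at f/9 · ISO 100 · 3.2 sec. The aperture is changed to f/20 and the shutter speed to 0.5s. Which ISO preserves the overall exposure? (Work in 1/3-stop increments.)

Aperture: f/9 → f/10 → f/11 → f/13 → f/14 → f/16 → f/18 → f/20 — 2 1/3 stops narrower (darker).
Shutter speed: 3.2 → 2.5 → 2 → 1.6 → 1.3 → 1 → 0.8 → 0.6 → 0.5 — 2 2/3 stops shorter (darker).
Net change so far: 5 stops darker. Offset with the ISO: 100 → 125 → 160 → 200 → 250 → 320 → 400 → 500 → 640 → 800 → 1000 → 1250 → 1600 → 2000 → 2500 → 3200.

ISO 3200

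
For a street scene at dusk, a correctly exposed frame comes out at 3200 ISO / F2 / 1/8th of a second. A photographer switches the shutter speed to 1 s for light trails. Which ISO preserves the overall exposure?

ISO 400

Shutter speed: 1/8 → 1/4 → 1/2 → 1 — 3 stops slower (brighter).
Need 3 stops darker from the ISO: 3200 → 1600 → 800 → 400.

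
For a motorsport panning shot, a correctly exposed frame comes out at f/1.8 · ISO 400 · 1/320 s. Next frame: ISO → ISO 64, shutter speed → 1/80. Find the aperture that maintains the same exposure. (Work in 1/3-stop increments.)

f/1.4

ISO: 400 → 320 → 250 → 200 → 160 → 125 → 100 → 80 → 64 — 2 2/3 stops lower (darker).
Shutter speed: 1/320 → 1/250 → 1/200 → 1/160 → 1/125 → 1/100 → 1/80 — 2 stops longer (brighter).
Net change so far: 2/3 stop darker. Offset with the aperture: f/1.8 → f/1.6 → f/1.4.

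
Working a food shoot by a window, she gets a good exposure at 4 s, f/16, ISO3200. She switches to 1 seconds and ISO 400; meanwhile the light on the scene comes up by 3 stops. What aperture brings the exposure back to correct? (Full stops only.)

f/8

Scene light: 3 stops brighter.
Shutter speed: 4 → 2 → 1 — 2 stops faster (darker).
ISO: 3200 → 1600 → 800 → 400 — 3 stops dropped (darker).
Net so far: 2 stops darker. Aperture: f/16 → f/11 → f/8.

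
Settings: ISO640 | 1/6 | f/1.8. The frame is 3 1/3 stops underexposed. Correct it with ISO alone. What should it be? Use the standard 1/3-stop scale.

ISO 6400

Underexposed by 3 1/3 stops → need 3 1/3 stops brighter.
ISO: 640 → 800 → 1000 → 1250 → 1600 → 2000 → 2500 → 3200 → 4000 → 5000 → 6400.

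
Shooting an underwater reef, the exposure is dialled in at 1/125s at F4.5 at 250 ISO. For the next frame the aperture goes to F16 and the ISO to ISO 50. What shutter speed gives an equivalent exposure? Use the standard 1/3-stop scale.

Aperture: f/4.5 → f/5 → f/5.6 → f/6.3 → f/7.1 → f/8 → f/9 → f/10 → f/11 → f/13 → f/14 → f/16 — 3 2/3 stops smaller aperture (darker).
ISO: 250 → 200 → 160 → 125 → 100 → 80 → 64 → 50 — 2 1/3 stops lower (darker).
Net change so far: 6 stops darker. Offset with the shutter speed: 1/125 → 1/100 → 1/80 → 1/60 → 1/50 → 1/40 → 1/30 → 1/25 → 1/20 → 1/15 → 1/13 → 1/10 → 1/8 → 1/6 → 1/5 → 1/4 → 0.3 → 0.4 → 0.5.

0.5 s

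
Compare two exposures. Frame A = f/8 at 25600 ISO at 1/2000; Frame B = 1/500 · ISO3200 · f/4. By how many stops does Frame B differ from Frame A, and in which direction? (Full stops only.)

Aperture: f/8 → f/5.6 → f/4 — 2 stops opened up (brighter).
Shutter speed: 1/2000 → 1/1000 → 1/500 — 2 stops longer (brighter).
ISO: 25600 → 12800 → 6400 → 3200 — 3 stops lower (darker).
Net: +2 +2 −3 = +1 stop.

1 stop brighter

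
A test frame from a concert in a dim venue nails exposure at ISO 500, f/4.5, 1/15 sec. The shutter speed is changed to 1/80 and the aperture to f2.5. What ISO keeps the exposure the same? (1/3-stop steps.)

Shutter speed: 1/15 → 1/20 → 1/25 → 1/30 → 1/40 → 1/50 → 1/60 → 1/80 — 2 1/3 stops shorter (darker).
Aperture: f/4.5 → f/4 → f/3.5 → f/3.2 → f/2.8 → f/2.5 — 1 2/3 stops larger aperture (brighter).
Net change so far: 2/3 stop darker. Offset with the ISO: 500 → 640 → 800.

ISO 800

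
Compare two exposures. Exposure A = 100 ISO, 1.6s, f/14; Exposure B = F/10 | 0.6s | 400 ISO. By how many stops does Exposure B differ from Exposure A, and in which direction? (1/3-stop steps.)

Aperture: f/14 → f/13 → f/11 → f/10 — 1 stop wider (brighter).
Shutter speed: 1.6 → 1.3 → 1 → 0.8 → 0.6 — 1 1/3 stops shorter (darker).
ISO: 100 → 125 → 160 → 200 → 250 → 320 → 400 — 2 stops raised (brighter).
Net: +1 −1 1/3 +2 = +1 2/3 stops.

1 2/3 stops brighter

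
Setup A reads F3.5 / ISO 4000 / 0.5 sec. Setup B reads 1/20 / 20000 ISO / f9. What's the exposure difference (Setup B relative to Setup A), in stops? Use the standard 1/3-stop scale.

3 2/3 stops darker

Aperture: f/3.5 → f/4 → f/4.5 → f/5 → f/5.6 → f/6.3 → f/7.1 → f/8 → f/9 — 2 2/3 stops narrower (darker).
Shutter speed: 0.5 → 0.4 → 0.3 → 1/4 → 1/5 → 1/6 → 1/8 → 1/10 → 1/13 → 1/15 → 1/20 — 3 1/3 stops faster (darker).
ISO: 4000 → 5000 → 6400 → 8000 → 10000 → 12800 → 16000 → 20000 — 2 1/3 stops higher (brighter).
Net: −2 2/3 −3 1/3 +2 1/3 = −3 2/3 stops.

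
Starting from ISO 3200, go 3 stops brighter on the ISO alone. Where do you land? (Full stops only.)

ISO: 3200 → 6400 → 12800 → 25600 — 3 stops higher (brighter).

ISO 25600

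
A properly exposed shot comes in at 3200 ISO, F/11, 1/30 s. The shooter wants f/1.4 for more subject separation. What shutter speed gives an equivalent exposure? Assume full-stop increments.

Aperture: f/11 → f/8 → f/5.6 → f/4 → f/2.8 → f/2 → f/1.4 — 6 stops larger aperture (brighter).
Need 6 stops darker from the shutter speed: 1/30 → 1/60 → 1/125 → 1/250 → 1/500 → 1/1000 → 1/2000.

1/2000s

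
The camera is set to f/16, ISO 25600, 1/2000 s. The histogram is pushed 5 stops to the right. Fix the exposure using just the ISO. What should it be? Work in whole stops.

Overexposed by 5 stops → need 5 stops darker.
ISO: 25600 → 12800 → 6400 → 3200 → 1600 → 800.

ISO 800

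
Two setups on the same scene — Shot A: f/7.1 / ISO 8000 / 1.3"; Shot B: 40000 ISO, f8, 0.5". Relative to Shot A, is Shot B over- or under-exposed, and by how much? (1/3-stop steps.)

2/3 stop brighter

Aperture: f/7.1 → f/8 — 1/3 stop stopped down (darker).
Shutter speed: 1.3 → 1 → 0.8 → 0.6 → 0.5 — 1 1/3 stops faster (darker).
ISO: 8000 → 10000 → 12800 → 16000 → 20000 → 25600 → 32000 → 40000 — 2 1/3 stops higher (brighter).
Net: −1/3 −1 1/3 +2 1/3 = +2/3 stops.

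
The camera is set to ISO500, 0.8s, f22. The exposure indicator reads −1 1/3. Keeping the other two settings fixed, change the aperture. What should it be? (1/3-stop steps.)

Underexposed by 1 1/3 stops → need 1 1/3 stops brighter.
Aperture: f/22 → f/20 → f/18 → f/16 → f/14.

f/14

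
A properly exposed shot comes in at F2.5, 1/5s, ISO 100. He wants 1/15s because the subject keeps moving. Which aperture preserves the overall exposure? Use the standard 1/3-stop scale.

Shutter speed: 1/5 → 1/6 → 1/8 → 1/10 → 1/13 → 1/15 — 1 2/3 stops shorter (darker).
Need 1 2/3 stops brighter from the aperture: f/2.5 → f/2.2 → f/2 → f/1.8 → f/1.6 → f/1.4.

f/1.4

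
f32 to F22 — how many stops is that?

1 stop

f/32 → f/22 — count the steps: 1 stop.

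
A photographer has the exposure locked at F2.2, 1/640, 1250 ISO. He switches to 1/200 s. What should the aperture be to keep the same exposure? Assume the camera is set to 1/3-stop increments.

Shutter speed: 1/640 → 1/500 → 1/400 → 1/320 → 1/250 → 1/200 — 1 2/3 stops longer (brighter).
Need 1 2/3 stops darker from the aperture: f/2.2 → f/2.5 → f/2.8 → f/3.2 → f/3.5 → f/4.

f/4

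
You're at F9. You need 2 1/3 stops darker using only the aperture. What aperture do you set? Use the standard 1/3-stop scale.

Aperture: f/9 → f/10 → f/11 → f/13 → f/14 → f/16 → f/18 → f/20 — 2 1/3 stops narrower (darker).

f/20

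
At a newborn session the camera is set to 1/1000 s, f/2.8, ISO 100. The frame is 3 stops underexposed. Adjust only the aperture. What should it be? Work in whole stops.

Underexposed by 3 stops → need 3 stops brighter.
Aperture: f/2.8 → f/2 → f/1.4 → f/1.0.

f/1.0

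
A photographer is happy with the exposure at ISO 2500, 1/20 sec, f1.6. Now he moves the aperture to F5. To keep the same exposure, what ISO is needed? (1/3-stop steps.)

Aperture: f/1.6 → f/1.8 → f/2 → f/2.2 → f/2.5 → f/2.8 → f/3.2 → f/3.5 → f/4 → f/4.5 → f/5 — 3 1/3 stops stopped down (darker).
Need 3 1/3 stops brighter from the ISO: 2500 → 3200 → 4000 → 5000 → 6400 → 8000 → 10000 → 12800 → 16000 → 20000 → 25600.

ISO 25600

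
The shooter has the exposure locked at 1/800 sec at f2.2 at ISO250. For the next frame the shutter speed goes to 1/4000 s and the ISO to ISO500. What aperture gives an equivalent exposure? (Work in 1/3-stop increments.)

Shutter speed: 1/800 → 1/1000 → 1/1250 → 1/1600 → 1/2000 → 1/2500 → 1/3200 → 1/4000 — 2 1/3 stops faster (darker).
ISO: 250 → 320 → 400 → 500 — 1 stop higher (brighter).
Net change so far: 1 1/3 stops darker. Offset with the aperture: f/2.2 → f/2 → f/1.8 → f/1.6 → f/1.4.

f/1.4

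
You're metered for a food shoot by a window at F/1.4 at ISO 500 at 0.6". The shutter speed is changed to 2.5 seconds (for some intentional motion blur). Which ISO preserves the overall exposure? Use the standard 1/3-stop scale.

Shutter speed: 0.6 → 0.8 → 1 → 1.3 → 1.6 → 2 → 2.5 — 2 stops slower (brighter).
Need 2 stops darker from the ISO: 500 → 400 → 320 → 250 → 200 → 160 → 125.

ISO 125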